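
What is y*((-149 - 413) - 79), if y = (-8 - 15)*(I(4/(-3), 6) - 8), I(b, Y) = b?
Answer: -412804/3 ≈ -1.3760e+5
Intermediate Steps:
y = 644/3 (y = (-8 - 15)*(4/(-3) - 8) = -23*(4*(-⅓) - 8) = -23*(-4/3 - 8) = -23*(-28/3) = 644/3 ≈ 214.67)
y*((-149 - 413) - 79) = 644*((-149 - 413) - 79)/3 = 644*(-562 - 79)/3 = (644/3)*(-641) = -412804/3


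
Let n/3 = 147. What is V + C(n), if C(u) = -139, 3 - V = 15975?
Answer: -16111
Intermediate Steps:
V = -15972 (V = 3 - 1*15975 = 3 - 15975 = -15972)
n = 441 (n = 3*147 = 441)
V + C(n) = -15972 - 139 = -16111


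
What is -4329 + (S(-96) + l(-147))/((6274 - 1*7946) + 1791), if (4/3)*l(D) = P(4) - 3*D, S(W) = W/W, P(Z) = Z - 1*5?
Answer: -514820/119 ≈ -4326.2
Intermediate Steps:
P(Z) = -5 + Z (P(Z) = Z - 5 = -5 + Z)
S(W) = 1
l(D) = -¾ - 9*D/4 (l(D) = 3*((-5 + 4) - 3*D)/4 = 3*(-1 - 3*D)/4 = -¾ - 9*D/4)
-4329 + (S(-96) + l(-147))/((6274 - 1*7946) + 1791) = -4329 + (1 + (-¾ - 9/4*(-147)))/((6274 - 1*7946) + 1791) = -4329 + (1 + (-¾ + 1323/4))/((6274 - 7946) + 1791) = -4329 + (1 + 330)/(-1672 + 1791) = -4329 + 331/119 = -514820/119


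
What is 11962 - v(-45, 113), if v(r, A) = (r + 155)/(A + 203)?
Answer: 1889941/158 ≈ 11962.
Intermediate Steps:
v(r, A) = (155 + r)/(203 + A)
11962 - v(-45, 113) = 11962 - (155 - 45)/(203 + 113) = 11962 - 110/316 = 11962 - 1*55/158 = 11962 - 55/158 = 1889941/158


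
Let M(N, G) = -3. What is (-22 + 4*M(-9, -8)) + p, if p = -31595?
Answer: -31629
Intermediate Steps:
(-22 + 4*M(-9, -8)) + p = (-22 + 4*(-3)) - 31595 = (-22 - 12) - 31595 = -34 - 31595 = -31629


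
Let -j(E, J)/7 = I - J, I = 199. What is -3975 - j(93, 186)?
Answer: -3884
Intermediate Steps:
j(E, J) = -1393 + 7*J (j(E, J) = -7*(199 - J) = -1393 + 7*J)
-3975 - j(93, 186) = -3975 - (-1393 + 7*186) = -3975 - (-1393 + 1302) = -3975 - 1*(-91) = -3975 + 91 = -3884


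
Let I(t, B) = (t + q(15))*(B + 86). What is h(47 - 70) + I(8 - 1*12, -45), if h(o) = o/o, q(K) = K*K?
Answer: 9062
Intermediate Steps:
q(K) = K²
I(t, B) = (86 + B)*(225 + t) (I(t, B) = (t + 15²)*(B + 86) = (t + 225)*(86 + B) = (225 + t)*(86 + B) = (86 + B)*(225 + t))
h(o) = 1
h(47 - 70) + I(8 - 1*12, -45) = 1 + (19350 + 86*(8 - 1*12) + 225*(-45) - 45*(8 - 1*12)) = 1 + (19350 + 86*(8 - 12) - 10125 - 45*(8 - 12)) = 1 + (19350 + 86*(-4) - 10125 - 45*(-4)) = 1 + (19350 - 344 - 10125 + 180) = 1 + 9061 = 9062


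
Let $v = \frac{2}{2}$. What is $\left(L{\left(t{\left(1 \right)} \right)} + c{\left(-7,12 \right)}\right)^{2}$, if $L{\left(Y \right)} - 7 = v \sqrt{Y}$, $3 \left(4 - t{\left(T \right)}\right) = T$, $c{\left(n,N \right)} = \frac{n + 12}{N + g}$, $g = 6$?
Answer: $\frac{18349}{324} + \frac{131 \sqrt{33}}{27} \approx 84.505$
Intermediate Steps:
$c{\left(n,N \right)} = \frac{12 + n}{6 + N}$ ($c{\left(n,N \right)} = \frac{n + 12}{N + 6} = \frac{12 + n}{6 + N}$)
$v = 1$ ($v = 2 \cdot \frac{1}{2} = 1$)
$t{\left(T \right)} = 4 - \frac{T}{3}$
$L{\left(Y \right)} = 7 + \sqrt{Y}$ ($L{\left(Y \right)} = 7 + 1 \sqrt{Y} = 7 + \sqrt{Y}$)
$\left(L{\left(t{\left(1 \right)} \right)} + c{\left(-7,12 \right)}\right)^{2} = \left(\left(7 + \sqrt{4 - \frac{1}{3}}\right) + \frac{12 - 7}{6 + 12}\right)^{2} = \left(\left(7 + \sqrt{4 - \frac{1}{3}}\right) + \frac{1}{18} \cdot 5\right)^{2} = \left(\left(7 + \sqrt{\frac{11}{3}}\right) + \frac{1}{18} \cdot 5\right)^{2} = \left(\left(7 + \frac{\sqrt{33}}{3}\right) + \frac{5}{18}\right)^{2} = \left(\frac{131}{18} + \frac{\sqrt{33}}{3}\right)^{2}$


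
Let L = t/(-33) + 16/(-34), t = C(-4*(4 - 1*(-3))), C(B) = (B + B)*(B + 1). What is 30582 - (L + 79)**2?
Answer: 1032004269/34969 ≈ 29512.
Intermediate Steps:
C(B) = 2*B*(1 + B) (C(B) = (2*B)*(1 + B) = 2*B*(1 + B))
t = 1512 (t = 2*(-4*(4 - 1*(-3)))*(1 - 4*(4 - 1*(-3))) = 2*(-4*(4 + 3))*(1 - 4*(4 + 3)) = 2*(-4*7)*(1 - 4*7) = 2*(-28)*(1 - 28) = 2*(-28)*(-27) = 1512)
L = -8656/187 (L = 1512/(-33) + 16/(-34) = 1512*(-1/33) + 16*(-1/34) = -504/11 - 8/17 = -8656/187 ≈ -46.289)
30582 - (L + 79)**2 = 30582 - (-8656/187 + 79)**2 = 30582 - (6117/187)**2 = 30582 - 1*37417689/34969 = 30582 - 37417689/34969 = 1032004269/34969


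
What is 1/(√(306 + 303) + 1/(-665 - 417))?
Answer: 1082/712970915 + 1170724*√609/712970915 ≈ 0.040524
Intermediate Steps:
1/(√(306 + 303) + 1/(-665 - 417)) = 1/(√609 + 1/(-1082)) = 1/(√609 - 1/1082) = 1/(-1/1082 + √609)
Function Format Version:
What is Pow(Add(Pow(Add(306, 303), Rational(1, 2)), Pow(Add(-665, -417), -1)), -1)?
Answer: Add(Rational(1082, 712970915), Mul(Rational(1170724, 712970915), Pow(609, Rational(1, 2)))) ≈ 0.040524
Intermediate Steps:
Pow(Add(Pow(Add(306, 303), Rational(1, 2)), Pow(Add(-665, -417), -1)), -1) = Pow(Add(Pow(609, Rational(1, 2)), Pow(-1082, -1)), -1) = Pow(Add(Pow(609, Rational(1, 2)), Rational(-1, 1082)), -1) = Pow(Add(Rational(-1, 1082), Pow(609, Rational(1, 2))), -1)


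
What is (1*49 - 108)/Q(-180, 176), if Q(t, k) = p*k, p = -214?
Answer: 59/37664 ≈ 0.0015665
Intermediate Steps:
Q(t, k) = -214*k
(1*49 - 108)/Q(-180, 176) = (1*49 - 108)/((-214*176)) = (49 - 108)/(-37664) = -59*(-1/37664) = 59/37664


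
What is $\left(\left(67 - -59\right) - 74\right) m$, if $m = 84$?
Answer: $4368$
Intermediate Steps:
$\left(\left(67 - -59\right) - 74\right) m = \left(\left(67 - -59\right) - 74\right) 84 = \left(\left(67 + 59\right) - 74\right) 84 = \left(126 - 74\right) 84 = 52 \cdot 84 = 4368$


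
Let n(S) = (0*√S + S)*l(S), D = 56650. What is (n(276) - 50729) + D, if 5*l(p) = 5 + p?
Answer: 107161/5 ≈ 21432.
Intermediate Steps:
l(p) = 1 + p/5 (l(p) = (5 + p)/5 = 1 + p/5)
n(S) = S*(1 + S/5) (n(S) = (0*√S + S)*(1 + S/5) = (0 + S)*(1 + S/5) = S*(1 + S/5))
(n(276) - 50729) + D = ((⅕)*276*(5 + 276) - 50729) + 56650 = ((⅕)*276*281 - 50729) + 56650 = (77556/5 - 50729) + 56650 = -176089/5 + 56650 = 107161/5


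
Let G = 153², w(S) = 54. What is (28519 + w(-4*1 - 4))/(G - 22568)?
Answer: 28573/841 ≈ 33.975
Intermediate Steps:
G = 23409
(28519 + w(-4*1 - 4))/(G - 22568) = (28519 + 54)/(23409 - 22568) = 28573/841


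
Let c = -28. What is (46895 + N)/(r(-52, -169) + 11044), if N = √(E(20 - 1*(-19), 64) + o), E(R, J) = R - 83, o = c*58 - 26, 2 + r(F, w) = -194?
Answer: 415/96 + 11*I*√14/10848 ≈ 4.3229 + 0.0037941*I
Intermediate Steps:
r(F, w) = -196 (r(F, w) = -2 - 194 = -196)
o = -1650 (o = -28*58 - 26 = -1624 - 26 = -1650)
E(R, J) = -83 + R
N = 11*I*√14 (N = √((-83 + (20 - 1*(-19))) - 1650) = √((-83 + (20 + 19)) - 1650) = √((-83 + 39) - 1650) = √(-44 - 1650) = √(-1694) = 11*I*√14 ≈ 41.158*I)
(46895 + N)/(r(-52, -169) + 11044) = (46895 + 11*I*√14)/(-196 + 11044) = (46895 + 11*I*√14)/10848 = (46895 + 11*I*√14)*(1/10848) = 415/96 + 11*I*√14/10848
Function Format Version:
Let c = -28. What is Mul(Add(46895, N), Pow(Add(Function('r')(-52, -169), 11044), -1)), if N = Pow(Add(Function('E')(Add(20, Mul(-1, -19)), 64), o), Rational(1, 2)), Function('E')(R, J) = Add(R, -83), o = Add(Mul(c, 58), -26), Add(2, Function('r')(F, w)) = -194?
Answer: Add(Rational(415, 96), Mul(Rational(11, 10848), I, Pow(14, Rational(1, 2)))) ≈ Add(4.3229, Mul(0.0037941, I))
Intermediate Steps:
Function('r')(F, w) = -196 (Function('r')(F, w) = Add(-2, -194) = -196)
o = -1650 (o = Add(Mul(-28, 58), -26) = Add(-1624, -26) = -1650)
Function('E')(R, J) = Add(-83, R)
N = Mul(11, I, Pow(14, Rational(1, 2))) (N = Pow(Add(Add(-83, Add(20, Mul(-1, -19))), -1650), Rational(1, 2)) = Pow(Add(Add(-83, Add(20, 19)), -1650), Rational(1, 2)) = Pow(Add(Add(-83, 39), -1650), Rational(1, 2)) = Pow(Add(-44, -1650), Rational(1, 2)) = Pow(-1694, Rational(1, 2)) = Mul(11, I, Pow(14, Rational(1, 2))) ≈ Mul(41.158, I))
Mul(Add(46895, N), Pow(Add(Function('r')(-52, -169), 11044), -1)) = Mul(Add(46895, Mul(11, I, Pow(14, Rational(1, 2)))), Pow(Add(-196, 11044), -1)) = Mul(Add(46895, Mul(11, I, Pow(14, Rational(1, 2)))), Pow(10848, -1)) = Mul(Add(46895, Mul(11, I, Pow(14, Rational(1, 2)))), Rational(1, 10848)) = Add(Rational(415, 96), Mul(Rational(11, 10848), I, Pow(14, Rational(1, 2))))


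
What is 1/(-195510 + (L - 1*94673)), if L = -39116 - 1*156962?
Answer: -1/486261 ≈ -2.0565e-6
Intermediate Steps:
L = -196078 (L = -39116 - 156962 = -196078)
1/(-195510 + (L - 1*94673)) = 1/(-195510 + (-196078 - 1*94673)) = 1/(-195510 + (-196078 - 94673)) = 1/(-195510 - 290751) = 1/(-486261) = -1/486261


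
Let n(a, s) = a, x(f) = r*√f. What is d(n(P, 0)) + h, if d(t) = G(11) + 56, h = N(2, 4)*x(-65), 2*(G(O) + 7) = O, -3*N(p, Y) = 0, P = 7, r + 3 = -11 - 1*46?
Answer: 109/2 ≈ 54.500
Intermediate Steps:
r = -60 (r = -3 + (-11 - 1*46) = -3 + (-11 - 46) = -3 - 57 = -60)
N(p, Y) = 0 (N(p, Y) = -⅓*0 = 0)
x(f) = -60*√f
G(O) = -7 + O/2
h = 0 (h = 0*(-60*I*√65) = 0)
d(t) = 109/2 (d(t) = (-7 + (½)*11) + 56 = (-7 + 11/2) + 56 = -3/2 + 56 = 109/2)
d(n(P, 0)) + h = 109/2 + 0 = 109/2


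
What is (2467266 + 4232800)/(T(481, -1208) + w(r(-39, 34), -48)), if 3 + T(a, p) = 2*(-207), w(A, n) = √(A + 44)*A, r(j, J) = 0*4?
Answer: -6700066/417 ≈ -16067.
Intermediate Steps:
r(j, J) = 0
w(A, n) = A*√(44 + A) (w(A, n) = √(44 + A)*A = A*√(44 + A))
T(a, p) = -417 (T(a, p) = -3 + 2*(-207) = -3 - 414 = -417)
(2467266 + 4232800)/(T(481, -1208) + w(r(-39, 34), -48)) = (2467266 + 4232800)/(-417 + 0*√(44 + 0)) = 6700066/(-417 + 0*√44) = 6700066/(-417 + 0*(2*√11)) = 6700066/(-417 + 0) = 6700066/(-417) = 6700066*(-1/417) = -6700066/417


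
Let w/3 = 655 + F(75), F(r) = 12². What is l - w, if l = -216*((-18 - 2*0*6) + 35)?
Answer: -6069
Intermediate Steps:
F(r) = 144
l = -3672 (l = -216*((-18 + 0*6) + 35) = -216*((-18 + 0) + 35) = -216*(-18 + 35) = -216*17 = -3672)
w = 2397 (w = 3*(655 + 144) = 3*799 = 2397)
l - w = -3672 - 1*2397 = -3672 - 2397 = -6069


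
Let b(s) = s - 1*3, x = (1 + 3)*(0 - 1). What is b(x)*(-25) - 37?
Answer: 138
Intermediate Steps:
x = -4 (x = 4*(-1) = -4)
b(s) = -3 + s (b(s) = s - 3 = -3 + s)
b(x)*(-25) - 37 = (-3 - 4)*(-25) - 37 = -7*(-25) - 37 = 175 - 37 = 138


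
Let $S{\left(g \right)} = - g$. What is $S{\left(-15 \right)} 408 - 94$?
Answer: $6026$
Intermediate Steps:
$S{\left(-15 \right)} 408 - 94 = \left(-1\right) \left(-15\right) 408 - 94 = 15 \cdot 408 - 94 = 6120 - 94 = 6026$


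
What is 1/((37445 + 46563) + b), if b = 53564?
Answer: 1/137572 ≈ 7.2689e-6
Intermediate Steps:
1/((37445 + 46563) + b) = 1/((37445 + 46563) + 53564) = 1/(84008 + 53564) = 1/137572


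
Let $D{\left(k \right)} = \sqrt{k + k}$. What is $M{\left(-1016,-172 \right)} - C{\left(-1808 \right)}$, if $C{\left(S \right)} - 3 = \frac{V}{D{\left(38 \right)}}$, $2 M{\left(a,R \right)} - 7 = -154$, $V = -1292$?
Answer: $- \frac{153}{2} + 34 \sqrt{19} \approx 71.703$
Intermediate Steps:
$M{\left(a,R \right)} = - \frac{147}{2}$ ($M{\left(a,R \right)} = \frac{7}{2} + \frac{1}{2} \left(-154\right) = \frac{7}{2} - 77 = - \frac{147}{2}$)
$D{\left(k \right)} = \sqrt{2} \sqrt{k}$ ($D{\left(k \right)} = \sqrt{2 k} = \sqrt{2} \sqrt{k}$)
$C{\left(S \right)} = 3 - 34 \sqrt{19}$ ($C{\left(S \right)} = 3 - \frac{1292}{\sqrt{2} \sqrt{38}} = 3 - \frac{1292}{2 \sqrt{19}} = 3 - 1292 \frac{\sqrt{19}}{38} = 3 - 34 \sqrt{19}$)
$M{\left(-1016,-172 \right)} - C{\left(-1808 \right)} = - \frac{147}{2} - \left(3 - 34 \sqrt{19}\right) = - \frac{153}{2} + 34 \sqrt{19}$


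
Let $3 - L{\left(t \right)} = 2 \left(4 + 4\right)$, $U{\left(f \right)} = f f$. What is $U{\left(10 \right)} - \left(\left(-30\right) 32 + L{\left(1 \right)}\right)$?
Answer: $1073$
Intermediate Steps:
$U{\left(f \right)} = f^{2}$
$L{\left(t \right)} = -13$ ($L{\left(t \right)} = 3 - 2 \left(4 + 4\right) = 3 - 2 \cdot 8 = 3 - 16 = -13$)
$U{\left(10 \right)} - \left(\left(-30\right) 32 + L{\left(1 \right)}\right) = 10^{2} - \left(\left(-30\right) 32 - 13\right) = 100 - \left(-960 - 13\right) = 100 - -973 = 100 + 973 = 1073$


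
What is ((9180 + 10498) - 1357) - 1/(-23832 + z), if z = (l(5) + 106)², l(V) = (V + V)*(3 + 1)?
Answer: 46095637/2516 ≈ 18321.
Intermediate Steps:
l(V) = 8*V (l(V) = (2*V)*4 = 8*V)
z = 21316 (z = (8*5 + 106)² = (40 + 106)² = 146² = 21316)
((9180 + 10498) - 1357) - 1/(-23832 + z) = ((9180 + 10498) - 1357) - 1/(-23832 + 21316) = (19678 - 1357) - 1/(-2516) = 18321 - 1*(-1/2516) = 18321 + 1/2516 = 46095637/2516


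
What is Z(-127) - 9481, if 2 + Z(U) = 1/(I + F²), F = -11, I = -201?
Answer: -758641/80 ≈ -9483.0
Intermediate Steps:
Z(U) = -161/80 (Z(U) = -2 + 1/(-201 + (-11)²) = -2 + 1/(-201 + 121) = -2 + 1/(-80) = -2 - 1/80 = -161/80)
Z(-127) - 9481 = -161/80 - 9481 = -758641/80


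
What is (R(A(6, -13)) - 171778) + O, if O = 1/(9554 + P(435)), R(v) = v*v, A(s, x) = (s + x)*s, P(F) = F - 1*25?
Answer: -1694019495/9964 ≈ -1.7001e+5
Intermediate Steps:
P(F) = -25 + F (P(F) = F - 25 = -25 + F)
A(s, x) = s*(s + x)
R(v) = v**2
O = 1/9964 (O = 1/(9554 + (-25 + 435)) = 1/(9554 + 410) = 1/9964 ≈ 0.00010036)
(R(A(6, -13)) - 171778) + O = ((6*(6 - 13))**2 - 171778) + 1/9964 = ((6*(-7))**2 - 171778) + 1/9964 = ((-42)**2 - 171778) + 1/9964 = (1764 - 171778) + 1/9964 = -170014 + 1/9964 = -1694019495/9964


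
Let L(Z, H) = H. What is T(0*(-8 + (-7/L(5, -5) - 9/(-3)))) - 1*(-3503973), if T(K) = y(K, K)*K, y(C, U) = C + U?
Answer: 3503973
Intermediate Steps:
T(K) = 2*K² (T(K) = (K + K)*K = (2*K)*K = 2*K²)
T(0*(-8 + (-7/L(5, -5) - 9/(-3)))) - 1*(-3503973) = 2*(0*(-8 + (-7/(-5) - 9/(-3))))² - 1*(-3503973) = 2*(0*(-8 + (-7*(-⅕) - 9*(-⅓))))² + 3503973 = 2*(0*(-8 + (7/5 + 3)))² + 3503973 = 2*(0*(-8 + 22/5))² + 3503973 = 2*(0*(-18/5))² + 3503973 = 2*0² + 3503973 = 2*0 + 3503973 = 0 + 3503973 = 3503973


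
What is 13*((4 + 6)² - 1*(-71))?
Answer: 2223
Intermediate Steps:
13*((4 + 6)² - 1*(-71)) = 13*(10² + 71) = 13*(100 + 71) = 13*171 = 2223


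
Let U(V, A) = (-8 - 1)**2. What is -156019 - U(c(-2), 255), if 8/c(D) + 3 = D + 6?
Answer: -156100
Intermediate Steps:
c(D) = 8/(3 + D) (c(D) = 8/(-3 + (D + 6)) = 8/(-3 + (6 + D)) = 8/(3 + D))
U(V, A) = 81 (U(V, A) = (-9)**2 = 81)
-156019 - U(c(-2), 255) = -156019 - 1*81 = -156019 - 81 = -156100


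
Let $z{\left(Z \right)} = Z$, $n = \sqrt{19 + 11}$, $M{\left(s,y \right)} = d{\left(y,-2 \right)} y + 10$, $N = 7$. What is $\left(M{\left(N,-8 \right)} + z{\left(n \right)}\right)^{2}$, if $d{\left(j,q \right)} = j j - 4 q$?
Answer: $\left(566 - \sqrt{30}\right)^{2} \approx 3.1419 \cdot 10^{5}$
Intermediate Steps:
$d{\left(j,q \right)} = j^{2} - 4 q$
$M{\left(s,y \right)} = 10 + y \left(8 + y^{2}\right)$ ($M{\left(s,y \right)} = \left(y^{2} - -8\right) y + 10 = \left(y^{2} + 8\right) y + 10 = \left(8 + y^{2}\right) y + 10 = y \left(8 + y^{2}\right) + 10 = 10 + y \left(8 + y^{2}\right)$)
$n = \sqrt{30} \approx 5.4772$
$\left(M{\left(N,-8 \right)} + z{\left(n \right)}\right)^{2} = \left(\left(10 - 8 \left(8 + \left(-8\right)^{2}\right)\right) + \sqrt{30}\right)^{2} = \left(\left(10 - 8 \left(8 + 64\right)\right) + \sqrt{30}\right)^{2} = \left(\left(10 - 576\right) + \sqrt{30}\right)^{2} = \left(-566 + \sqrt{30}\right)^{2}$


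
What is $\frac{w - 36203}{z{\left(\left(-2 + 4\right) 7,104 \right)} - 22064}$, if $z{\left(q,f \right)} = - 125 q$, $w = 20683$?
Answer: $\frac{7760}{11907} \approx 0.65172$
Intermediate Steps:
$\frac{w - 36203}{z{\left(\left(-2 + 4\right) 7,104 \right)} - 22064} = \frac{20683 - 36203}{- 125 \left(-2 + 4\right) 7 - 22064} = - \frac{15520}{- 125 \cdot 2 \cdot 7 - 22064} = - \frac{15520}{\left(-125\right) 14 - 22064} = - \frac{15520}{-1750 - 22064} = - \frac{15520}{-23814} = \left(-15520\right) \left(- \frac{1}{23814}\right) = \frac{7760}{11907}$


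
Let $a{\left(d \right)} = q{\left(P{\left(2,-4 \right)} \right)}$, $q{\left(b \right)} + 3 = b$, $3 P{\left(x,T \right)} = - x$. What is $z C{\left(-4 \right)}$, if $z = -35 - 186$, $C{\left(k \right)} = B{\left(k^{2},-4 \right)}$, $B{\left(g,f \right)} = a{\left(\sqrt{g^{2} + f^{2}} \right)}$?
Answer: $\frac{2431}{3} \approx 810.33$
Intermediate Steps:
$P{\left(x,T \right)} = - \frac{x}{3}$ ($P{\left(x,T \right)} = \frac{\left(-1\right) x}{3} = - \frac{x}{3}$)
$q{\left(b \right)} = -3 + b$
$a{\left(d \right)} = - \frac{11}{3}$ ($a{\left(d \right)} = -3 - \frac{2}{3} = - \frac{11}{3}$)
$B{\left(g,f \right)} = - \frac{11}{3}$
$C{\left(k \right)} = - \frac{11}{3}$
$z = -221$
$z C{\left(-4 \right)} = \left(-221\right) \left(- \frac{11}{3}\right) = \frac{2431}{3}$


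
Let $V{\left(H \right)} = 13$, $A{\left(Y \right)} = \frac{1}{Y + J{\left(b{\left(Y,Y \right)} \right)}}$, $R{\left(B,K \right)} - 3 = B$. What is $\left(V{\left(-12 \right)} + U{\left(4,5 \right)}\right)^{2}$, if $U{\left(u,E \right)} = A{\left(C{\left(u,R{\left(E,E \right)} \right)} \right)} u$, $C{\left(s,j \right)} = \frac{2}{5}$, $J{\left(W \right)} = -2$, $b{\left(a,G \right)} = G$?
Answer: $\frac{441}{4} \approx 110.25$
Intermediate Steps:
$R{\left(B,K \right)} = 3 + B$
$C{\left(s,j \right)} = \frac{2}{5}$ ($C{\left(s,j \right)} = 2 \cdot \frac{1}{5} = \frac{2}{5}$)
$A{\left(Y \right)} = \frac{1}{-2 + Y}$ ($A{\left(Y \right)} = \frac{1}{Y - 2} = \frac{1}{-2 + Y}$)
$U{\left(u,E \right)} = - \frac{5 u}{8}$ ($U{\left(u,E \right)} = \frac{u}{-2 + \frac{2}{5}} = \frac{u}{- \frac{8}{5}} = - \frac{5 u}{8}$)
$\left(V{\left(-12 \right)} + U{\left(4,5 \right)}\right)^{2} = \left(13 - \frac{5}{2}\right)^{2} = \left(\frac{21}{2}\right)^{2} = \frac{441}{4}$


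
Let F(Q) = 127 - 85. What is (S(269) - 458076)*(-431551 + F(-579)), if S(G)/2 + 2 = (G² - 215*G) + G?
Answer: 184897291410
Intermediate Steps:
F(Q) = 42
S(G) = -4 - 428*G + 2*G² (S(G) = -4 + 2*((G² - 215*G) + G) = -4 + 2*(G² - 214*G) = -4 + (-428*G + 2*G²) = -4 - 428*G + 2*G²)
(S(269) - 458076)*(-431551 + F(-579)) = ((-4 - 428*269 + 2*269²) - 458076)*(-431551 + 42) = ((-4 - 115132 + 2*72361) - 458076)*(-431509) = ((-4 - 115132 + 144722) - 458076)*(-431509) = (29586 - 458076)*(-431509) = -428490*(-431509) = 184897291410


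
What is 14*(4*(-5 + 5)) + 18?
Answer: 18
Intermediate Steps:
14*(4*(-5 + 5)) + 18 = 14*(4*0) + 18 = 14*0 + 18 = 0 + 18 = 18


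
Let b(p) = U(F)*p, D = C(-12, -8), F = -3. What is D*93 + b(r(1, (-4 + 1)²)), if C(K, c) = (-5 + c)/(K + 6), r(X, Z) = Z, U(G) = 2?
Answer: 439/2 ≈ 219.50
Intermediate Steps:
C(K, c) = (-5 + c)/(6 + K)
D = 13/6 (D = (-5 - 8)/(6 - 12) = -13/(-6) = -⅙*(-13) = 13/6 ≈ 2.1667)
b(p) = 2*p
D*93 + b(r(1, (-4 + 1)²)) = (13/6)*93 + 2*(-4 + 1)² = 403/2 + 2*(-3)² = 403/2 + 2*9 = 403/2 + 18 = 439/2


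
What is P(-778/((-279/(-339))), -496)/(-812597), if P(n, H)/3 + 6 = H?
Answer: 1506/812597 ≈ 0.0018533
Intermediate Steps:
P(n, H) = -18 + 3*H
P(-778/((-279/(-339))), -496)/(-812597) = (-18 + 3*(-496))/(-812597) = (-18 - 1488)*(-1/812597) = -1506*(-1/812597) = 1506/812597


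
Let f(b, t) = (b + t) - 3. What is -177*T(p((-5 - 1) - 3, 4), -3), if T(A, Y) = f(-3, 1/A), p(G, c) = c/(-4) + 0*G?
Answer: 1239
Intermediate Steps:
f(b, t) = -3 + b + t
p(G, c) = -c/4 (p(G, c) = c*(-1/4) + 0 = -c/4 + 0 = -c/4)
T(A, Y) = -6 + 1/A (T(A, Y) = -3 - 3 + 1/A = -6 + 1/A)
-177*T(p((-5 - 1) - 3, 4), -3) = -177*(-6 + 1/(-1/4*4)) = -177*(-6 + 1/(-1)) = -177*(-6 - 1) = -177*(-7) = 1239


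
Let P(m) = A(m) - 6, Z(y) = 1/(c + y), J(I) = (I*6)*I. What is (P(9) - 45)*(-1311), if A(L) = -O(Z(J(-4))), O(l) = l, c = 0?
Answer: 2139989/32 ≈ 66875.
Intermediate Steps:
J(I) = 6*I² (J(I) = (6*I)*I = 6*I²)
Z(y) = 1/y (Z(y) = 1/(0 + y) = 1/y)
A(L) = -1/96 (A(L) = -1/(6*(-4)²) = -1/(6*16) = -1/96)
P(m) = -577/96 (P(m) = -1/96 - 6 = -577/96)
(P(9) - 45)*(-1311) = (-577/96 - 45)*(-1311) = -4897/96*(-1311) = 2139989/32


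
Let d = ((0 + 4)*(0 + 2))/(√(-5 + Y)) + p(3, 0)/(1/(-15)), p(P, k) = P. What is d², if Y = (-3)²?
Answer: 1681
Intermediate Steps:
Y = 9
d = -41 (d = ((0 + 4)*(0 + 2))/(√(-5 + 9)) + 3/(1/(-15)) = (4*2)/(√4) + 3/(-1/15) = 8/2 + 3*(-15) = 8*(½) - 45 = 4 - 45 = -41)
d² = (-41)² = 1681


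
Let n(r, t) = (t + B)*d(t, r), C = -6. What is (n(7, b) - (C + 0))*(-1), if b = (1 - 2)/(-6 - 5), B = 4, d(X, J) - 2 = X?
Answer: -1761/121 ≈ -14.554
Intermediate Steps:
d(X, J) = 2 + X
b = 1/11 (b = -1/(-11) = -1*(-1/11) = 1/11 ≈ 0.090909)
n(r, t) = (2 + t)*(4 + t) (n(r, t) = (t + 4)*(2 + t) = (4 + t)*(2 + t) = (2 + t)*(4 + t))
(n(7, b) - (C + 0))*(-1) = ((2 + 1/11)*(4 + 1/11) - (-6 + 0))*(-1) = ((23/11)*(45/11) - 1*(-6))*(-1) = (1035/121 + 6)*(-1) = (1761/121)*(-1) = -1761/121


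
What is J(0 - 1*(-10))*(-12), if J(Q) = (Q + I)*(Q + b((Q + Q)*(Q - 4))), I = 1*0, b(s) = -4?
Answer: -720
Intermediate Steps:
I = 0
J(Q) = Q*(-4 + Q) (J(Q) = (Q + 0)*(Q - 4) = Q*(-4 + Q))
J(0 - 1*(-10))*(-12) = ((0 - 1*(-10))*(-4 + (0 - 1*(-10))))*(-12) = ((0 + 10)*(-4 + (0 + 10)))*(-12) = (10*(-4 + 10))*(-12) = (10*6)*(-12) = 60*(-12) = -720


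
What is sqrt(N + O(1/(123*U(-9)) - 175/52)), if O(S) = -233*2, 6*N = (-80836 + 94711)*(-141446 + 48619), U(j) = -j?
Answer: I*sqrt(858651614)/2 ≈ 14651.0*I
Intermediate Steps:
N = -429324875/2 (N = ((-80836 + 94711)*(-141446 + 48619))/6 = (13875*(-92827))/6 = (1/6)*(-1287974625) = -429324875/2 ≈ -2.1466e+8)
O(S) = -466
sqrt(N + O(1/(123*U(-9)) - 175/52)) = sqrt(-429324875/2 - 466) = sqrt(-429325807/2) = I*sqrt(858651614)/2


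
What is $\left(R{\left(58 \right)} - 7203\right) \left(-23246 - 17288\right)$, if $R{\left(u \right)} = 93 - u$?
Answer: $290547712$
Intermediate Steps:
$\left(R{\left(58 \right)} - 7203\right) \left(-23246 - 17288\right) = \left(\left(93 - 58\right) - 7203\right) \left(-23246 - 17288\right) = \left(\left(93 - 58\right) - 7203\right) \left(-40534\right) = \left(35 - 7203\right) \left(-40534\right) = \left(-7168\right) \left(-40534\right) = 290547712$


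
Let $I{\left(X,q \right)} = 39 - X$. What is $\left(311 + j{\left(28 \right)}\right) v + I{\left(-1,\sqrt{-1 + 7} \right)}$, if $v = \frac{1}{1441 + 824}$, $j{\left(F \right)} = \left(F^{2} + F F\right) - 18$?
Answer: $\frac{92461}{2265} \approx 40.822$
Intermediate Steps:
$j{\left(F \right)} = -18 + 2 F^{2}$ ($j{\left(F \right)} = \left(F^{2} + F^{2}\right) - 18 = 2 F^{2} - 18 = -18 + 2 F^{2}$)
$v = \frac{1}{2265} \approx 0.0004415$
$\left(311 + j{\left(28 \right)}\right) v + I{\left(-1,\sqrt{-1 + 7} \right)} = \left(311 - \left(18 - 2 \cdot 28^{2}\right)\right) \frac{1}{2265} + \left(39 - -1\right) = \left(311 + \left(-18 + 2 \cdot 784\right)\right) \frac{1}{2265} + \left(39 + 1\right) = \left(311 + \left(-18 + 1568\right)\right) \frac{1}{2265} + 40 = \left(311 + 1550\right) \frac{1}{2265} + 40 = 1861 \cdot \frac{1}{2265} + 40 = \frac{1861}{2265} + 40 = \frac{92461}{2265}$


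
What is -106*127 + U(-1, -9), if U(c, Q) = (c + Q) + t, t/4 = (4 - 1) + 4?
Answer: -13444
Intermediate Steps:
t = 28 (t = 4*((4 - 1) + 4) = 4*(3 + 4) = 4*7 = 28)
U(c, Q) = 28 + Q + c (U(c, Q) = (c + Q) + 28 = (Q + c) + 28 = 28 + Q + c)
-106*127 + U(-1, -9) = -106*127 + (28 - 9 - 1) = -13462 + 18 = -13444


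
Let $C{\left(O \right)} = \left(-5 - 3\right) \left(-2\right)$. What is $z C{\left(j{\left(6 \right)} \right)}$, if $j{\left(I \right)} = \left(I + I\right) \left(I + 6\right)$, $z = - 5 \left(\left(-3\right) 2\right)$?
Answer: $480$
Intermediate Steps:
$z = 30$ ($z = \left(-5\right) \left(-6\right) = 30$)
$j{\left(I \right)} = 2 I \left(6 + I\right)$
$C{\left(O \right)} = 16$ ($C{\left(O \right)} = \left(-8\right) \left(-2\right) = 16$)
$z C{\left(j{\left(6 \right)} \right)} = 30 \cdot 16 = 480$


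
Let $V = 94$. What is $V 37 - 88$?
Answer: $3390$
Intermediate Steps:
$V 37 - 88 = 94 \cdot 37 - 88 = 3478 - 88 = 3390$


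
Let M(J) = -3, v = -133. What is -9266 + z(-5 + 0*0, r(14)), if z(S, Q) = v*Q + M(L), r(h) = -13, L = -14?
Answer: -7540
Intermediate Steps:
z(S, Q) = -3 - 133*Q (z(S, Q) = -133*Q - 3 = -3 - 133*Q)
-9266 + z(-5 + 0*0, r(14)) = -9266 + (-3 - 133*(-13)) = -9266 + (-3 + 1729) = -9266 + 1726 = -7540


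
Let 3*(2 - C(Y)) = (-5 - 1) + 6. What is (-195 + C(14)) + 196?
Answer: 3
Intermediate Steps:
C(Y) = 2 (C(Y) = 2 - ((-5 - 1) + 6)/3 = 2 - (-6 + 6)/3 = 2 - ⅓*0 = 2 + 0 = 2)
(-195 + C(14)) + 196 = (-195 + 2) + 196 = -193 + 196 = 3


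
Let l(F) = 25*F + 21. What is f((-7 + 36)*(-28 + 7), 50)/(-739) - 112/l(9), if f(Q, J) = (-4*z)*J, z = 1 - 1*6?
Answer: -164384/90897 ≈ -1.8085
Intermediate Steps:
z = -5 (z = 1 - 6 = -5)
f(Q, J) = 20*J (f(Q, J) = (-4*(-5))*J = 20*J)
l(F) = 21 + 25*F
f((-7 + 36)*(-28 + 7), 50)/(-739) - 112/l(9) = (20*50)/(-739) - 112/(21 + 25*9) = 1000*(-1/739) - 112/(21 + 225) = -1000/739 - 112/246 = -1000/739 - 112*1/246 = -1000/739 - 56/123 = -164384/90897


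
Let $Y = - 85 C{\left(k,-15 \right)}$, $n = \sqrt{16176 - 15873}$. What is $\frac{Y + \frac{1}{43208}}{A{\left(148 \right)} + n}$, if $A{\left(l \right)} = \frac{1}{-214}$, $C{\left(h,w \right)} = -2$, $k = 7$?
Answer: $\frac{785953627}{299781143948} + \frac{84097038089 \sqrt{303}}{149890571974} \approx 9.7689$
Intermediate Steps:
$A{\left(l \right)} = - \frac{1}{214}$
$n = \sqrt{303} \approx 17.407$
$Y = 170$ ($Y = \left(-85\right) \left(-2\right) = 170$)
$\frac{Y + \frac{1}{43208}}{A{\left(148 \right)} + n} = \frac{170 + \frac{1}{43208}}{- \frac{1}{214} + \sqrt{303}} = \frac{7345361}{43208 \left(- \frac{1}{214} + \sqrt{303}\right)}$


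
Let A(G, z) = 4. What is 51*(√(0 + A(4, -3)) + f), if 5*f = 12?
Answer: 1122/5 ≈ 224.40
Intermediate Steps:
f = 12/5 (f = (⅕)*12 = 12/5 ≈ 2.4000)
51*(√(0 + A(4, -3)) + f) = 51*(√(0 + 4) + 12/5) = 51*(√4 + 12/5) = 51*(2 + 12/5) = 51*(22/5) = 1122/5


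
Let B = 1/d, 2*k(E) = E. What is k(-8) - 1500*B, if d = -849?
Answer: -632/283 ≈ -2.2332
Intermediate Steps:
k(E) = E/2
B = -1/849 (B = 1/(-849) = -1/849 ≈ -0.0011779)
k(-8) - 1500*B = (½)*(-8) - 1500*(-1/849) = -4 + 500/283 = -632/283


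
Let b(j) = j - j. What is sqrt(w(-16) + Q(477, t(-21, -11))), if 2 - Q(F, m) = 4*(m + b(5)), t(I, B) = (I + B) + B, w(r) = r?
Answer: sqrt(158) ≈ 12.570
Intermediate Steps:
b(j) = 0
t(I, B) = I + 2*B (t(I, B) = (B + I) + B = I + 2*B)
Q(F, m) = 2 - 4*m (Q(F, m) = 2 - 4*(m + 0) = 2 - 4*m)
sqrt(w(-16) + Q(477, t(-21, -11))) = sqrt(-16 + (2 - 4*(-21 + 2*(-11)))) = sqrt(-16 + (2 - 4*(-21 - 22))) = sqrt(-16 + (2 - 4*(-43))) = sqrt(-16 + (2 + 172)) = sqrt(-16 + 174) = sqrt(158)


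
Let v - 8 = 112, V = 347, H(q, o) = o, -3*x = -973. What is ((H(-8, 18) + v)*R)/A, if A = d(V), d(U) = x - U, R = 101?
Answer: -20907/34 ≈ -614.91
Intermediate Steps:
x = 973/3 (x = -⅓*(-973) = 973/3 ≈ 324.33)
v = 120 (v = 8 + 112 = 120)
d(U) = 973/3 - U
A = -68/3 (A = 973/3 - 1*347 = 973/3 - 347 = -68/3 ≈ -22.667)
((H(-8, 18) + v)*R)/A = ((18 + 120)*101)/(-68/3) = (138*101)*(-3/68) = 13938*(-3/68) = -20907/34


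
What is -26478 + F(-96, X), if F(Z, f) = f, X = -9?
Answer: -26487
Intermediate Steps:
-26478 + F(-96, X) = -26478 - 9 = -26487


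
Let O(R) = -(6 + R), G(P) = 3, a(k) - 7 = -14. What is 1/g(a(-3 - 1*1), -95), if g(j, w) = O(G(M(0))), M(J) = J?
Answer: -⅑ ≈ -0.11111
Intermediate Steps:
a(k) = -7 (a(k) = 7 - 14 = -7)
O(R) = -6 - R
g(j, w) = -9 (g(j, w) = -6 - 1*3 = -6 - 3 = -9)
1/g(a(-3 - 1*1), -95) = 1/(-9) = -⅑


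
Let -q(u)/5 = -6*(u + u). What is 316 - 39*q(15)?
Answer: -34784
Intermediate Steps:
q(u) = 60*u (q(u) = -(-30)*(u + u) = -(-30)*2*u = -(-60)*u = 60*u)
316 - 39*q(15) = 316 - 2340*15 = 316 - 39*900 = 316 - 35100 = -34784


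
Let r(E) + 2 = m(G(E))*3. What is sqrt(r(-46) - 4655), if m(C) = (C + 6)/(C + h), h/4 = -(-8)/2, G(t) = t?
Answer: 3*I*sqrt(517) ≈ 68.213*I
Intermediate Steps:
h = 16 (h = 4*(-(-8)/2) = 4*(-2*(-2)) = 4*4 = 16)
m(C) = (6 + C)/(16 + C) (m(C) = (C + 6)/(C + 16) = (6 + C)/(16 + C))
r(E) = -2 + 3*(6 + E)/(16 + E) (r(E) = -2 + ((6 + E)/(16 + E))*3 = -2 + 3*(6 + E)/(16 + E))
sqrt(r(-46) - 4655) = sqrt((-14 - 46)/(16 - 46) - 4655) = sqrt(-60/(-30) - 4655) = sqrt(-1/30*(-60) - 4655) = sqrt(2 - 4655) = sqrt(-4653) = 3*I*sqrt(517)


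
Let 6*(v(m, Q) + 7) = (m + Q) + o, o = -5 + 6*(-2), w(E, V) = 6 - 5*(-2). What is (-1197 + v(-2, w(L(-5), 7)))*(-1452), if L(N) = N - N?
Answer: 1748934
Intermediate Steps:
L(N) = 0
w(E, V) = 16 (w(E, V) = 6 + 10 = 16)
o = -17 (o = -5 - 12 = -17)
v(m, Q) = -59/6 + Q/6 + m/6 (v(m, Q) = -7 + ((m + Q) - 17)/6 = -7 + ((Q + m) - 17)/6 = -7 + (-17 + Q + m)/6 = -7 + (-17/6 + Q/6 + m/6) = -59/6 + Q/6 + m/6)
(-1197 + v(-2, w(L(-5), 7)))*(-1452) = (-1197 + (-59/6 + (1/6)*16 + (1/6)*(-2)))*(-1452) = (-1197 + (-59/6 + 8/3 - 1/3))*(-1452) = (-1197 - 15/2)*(-1452) = -2409/2*(-1452) = 1748934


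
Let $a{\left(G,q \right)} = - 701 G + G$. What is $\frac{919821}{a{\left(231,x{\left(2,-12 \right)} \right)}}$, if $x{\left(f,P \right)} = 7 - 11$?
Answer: $- \frac{43801}{7700} \approx -5.6884$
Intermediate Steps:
$x{\left(f,P \right)} = -4$ ($x{\left(f,P \right)} = 7 - 11 = -4$)
$a{\left(G,q \right)} = - 700 G$
$\frac{919821}{a{\left(231,x{\left(2,-12 \right)} \right)}} = \frac{919821}{\left(-700\right) 231} = \frac{919821}{-161700} = 919821 \left(- \frac{1}{161700}\right) = - \frac{43801}{7700}$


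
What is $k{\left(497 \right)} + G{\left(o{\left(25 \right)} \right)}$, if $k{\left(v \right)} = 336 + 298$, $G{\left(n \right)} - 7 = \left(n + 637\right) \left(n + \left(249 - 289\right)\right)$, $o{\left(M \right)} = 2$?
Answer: $-23641$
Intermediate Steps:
$G{\left(n \right)} = 7 + \left(-40 + n\right) \left(637 + n\right)$ ($G{\left(n \right)} = 7 + \left(n + 637\right) \left(n + \left(249 - 289\right)\right) = 7 + \left(637 + n\right) \left(n - 40\right) = 7 + \left(637 + n\right) \left(-40 + n\right) = 7 + \left(-40 + n\right) \left(637 + n\right)$)
$k{\left(v \right)} = 634$
$k{\left(497 \right)} + G{\left(o{\left(25 \right)} \right)} = 634 + \left(-25473 + 2^{2} + 597 \cdot 2\right) = 634 + \left(-25473 + 4 + 1194\right) = 634 - 24275 = -23641$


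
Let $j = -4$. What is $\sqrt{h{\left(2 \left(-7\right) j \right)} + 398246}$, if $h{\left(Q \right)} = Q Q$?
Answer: $3 \sqrt{44598} \approx 633.55$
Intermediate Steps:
$h{\left(Q \right)} = Q^{2}$
$\sqrt{h{\left(2 \left(-7\right) j \right)} + 398246} = \sqrt{\left(2 \left(-7\right) \left(-4\right)\right)^{2} + 398246} = \sqrt{\left(\left(-14\right) \left(-4\right)\right)^{2} + 398246} = \sqrt{56^{2} + 398246} = \sqrt{3136 + 398246} = \sqrt{401382} = 3 \sqrt{44598}$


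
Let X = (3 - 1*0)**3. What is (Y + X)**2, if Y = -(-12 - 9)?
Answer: 2304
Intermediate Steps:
Y = 21 (Y = -1*(-21) = 21)
X = 27 (X = (3 + 0)**3 = 3**3 = 27)
(Y + X)**2 = (21 + 27)**2 = 48**2 = 2304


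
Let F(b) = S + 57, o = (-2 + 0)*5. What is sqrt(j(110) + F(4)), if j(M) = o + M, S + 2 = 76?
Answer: sqrt(231) ≈ 15.199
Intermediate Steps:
o = -10 (o = -2*5 = -10)
S = 74 (S = -2 + 76 = 74)
F(b) = 131 (F(b) = 74 + 57 = 131)
j(M) = -10 + M
sqrt(j(110) + F(4)) = sqrt((-10 + 110) + 131) = sqrt(100 + 131) = sqrt(231)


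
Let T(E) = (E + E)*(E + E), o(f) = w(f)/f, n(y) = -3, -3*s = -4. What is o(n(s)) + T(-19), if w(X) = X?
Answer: 1445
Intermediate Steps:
s = 4/3 (s = -1/3*(-4) = 4/3 ≈ 1.3333)
o(f) = 1 (o(f) = f/f = 1)
T(E) = 4*E**2 (T(E) = (2*E)*(2*E) = 4*E**2)
o(n(s)) + T(-19) = 1 + 4*(-19)**2 = 1 + 4*361 = 1 + 1444 = 1445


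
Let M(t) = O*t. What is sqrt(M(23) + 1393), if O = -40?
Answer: sqrt(473) ≈ 21.749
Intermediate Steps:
M(t) = -40*t
sqrt(M(23) + 1393) = sqrt(-40*23 + 1393) = sqrt(-920 + 1393) = sqrt(473)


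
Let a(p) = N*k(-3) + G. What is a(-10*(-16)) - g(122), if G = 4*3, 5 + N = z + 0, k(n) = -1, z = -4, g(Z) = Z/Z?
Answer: 20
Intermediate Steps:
g(Z) = 1
N = -9 (N = -5 + (-4 + 0) = -5 - 4 = -9)
G = 12
a(p) = 21 (a(p) = -9*(-1) + 12 = 9 + 12 = 21)
a(-10*(-16)) - g(122) = 21 - 1*1 = 21 - 1 = 20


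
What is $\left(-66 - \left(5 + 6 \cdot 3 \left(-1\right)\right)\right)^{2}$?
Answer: $2809$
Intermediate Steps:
$\left(-66 - \left(5 + 6 \cdot 3 \left(-1\right)\right)\right)^{2} = \left(-66 - -13\right)^{2} = \left(-66 + \left(-5 + 18\right)\right)^{2} = \left(-66 + 13\right)^{2} = \left(-53\right)^{2} = 2809$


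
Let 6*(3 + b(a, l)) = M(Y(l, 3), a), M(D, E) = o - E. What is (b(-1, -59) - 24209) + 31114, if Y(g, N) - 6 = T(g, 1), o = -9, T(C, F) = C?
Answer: 20702/3 ≈ 6900.7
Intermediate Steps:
Y(g, N) = 6 + g
M(D, E) = -9 - E
b(a, l) = -9/2 - a/6 (b(a, l) = -3 + (-9 - a)/6 = -3 + (-3/2 - a/6) = -9/2 - a/6)
(b(-1, -59) - 24209) + 31114 = ((-9/2 - ⅙*(-1)) - 24209) + 31114 = ((-9/2 + ⅙) - 24209) + 31114 = (-13/3 - 24209) + 31114 = -72640/3 + 31114 = 20702/3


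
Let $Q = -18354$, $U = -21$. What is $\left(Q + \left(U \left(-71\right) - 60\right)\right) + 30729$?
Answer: $13806$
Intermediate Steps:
$\left(Q + \left(U \left(-71\right) - 60\right)\right) + 30729 = \left(-18354 - -1431\right) + 30729 = \left(-18354 + \left(1491 - 60\right)\right) + 30729 = \left(-18354 + 1431\right) + 30729 = -16923 + 30729 = 13806$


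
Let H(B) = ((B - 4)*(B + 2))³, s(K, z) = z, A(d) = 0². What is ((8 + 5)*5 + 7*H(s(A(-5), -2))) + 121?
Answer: 186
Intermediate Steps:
A(d) = 0
H(B) = (-4 + B)³*(2 + B)³ (H(B) = ((-4 + B)*(2 + B))³ = (-4 + B)³*(2 + B)³)
((8 + 5)*5 + 7*H(s(A(-5), -2))) + 121 = ((8 + 5)*5 + 7*((-4 - 2)³*(2 - 2)³)) + 121 = (13*5 + 7*((-6)³*0³)) + 121 = (65 + 7*(-216*0)) + 121 = (65 + 7*0) + 121 = (65 + 0) + 121 = 65 + 121 = 186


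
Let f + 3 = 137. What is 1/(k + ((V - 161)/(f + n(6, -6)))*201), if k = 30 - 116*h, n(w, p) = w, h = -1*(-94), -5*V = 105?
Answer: -10/111353 ≈ -8.9805e-5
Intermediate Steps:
f = 134 (f = -3 + 137 = 134)
V = -21 (V = -⅕*105 = -21)
h = 94
k = -10874 (k = 30 - 116*94 = 30 - 10904 = -10874)
1/(k + ((V - 161)/(f + n(6, -6)))*201) = 1/(-10874 + ((-21 - 161)/(134 + 6))*201) = 1/(-10874 - 182/140*201) = 1/(-10874 - 182*1/140*201) = 1/(-10874 - 13/10*201) = 1/(-10874 - 2613/10) = 1/(-111353/10) = -10/111353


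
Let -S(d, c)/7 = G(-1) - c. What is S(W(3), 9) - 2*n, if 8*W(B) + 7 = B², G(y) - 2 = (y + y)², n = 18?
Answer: -15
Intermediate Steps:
G(y) = 2 + 4*y² (G(y) = 2 + (y + y)² = 2 + (2*y)² = 2 + 4*y²)
W(B) = -7/8 + B²/8
S(d, c) = -42 + 7*c (S(d, c) = -7*((2 + 4*(-1)²) - c) = -7*((2 + 4*1) - c) = -7*((2 + 4) - c) = -7*(6 - c) = -42 + 7*c)
S(W(3), 9) - 2*n = (-42 + 7*9) - 2*18 = (-42 + 63) - 36 = 21 - 36 = -15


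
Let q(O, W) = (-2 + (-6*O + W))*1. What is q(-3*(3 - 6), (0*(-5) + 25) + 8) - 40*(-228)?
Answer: 9097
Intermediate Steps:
q(O, W) = -2 + W - 6*O (q(O, W) = (-2 + (W - 6*O))*1 = (-2 + W - 6*O)*1 = -2 + W - 6*O)
q(-3*(3 - 6), (0*(-5) + 25) + 8) - 40*(-228) = (-2 + ((0*(-5) + 25) + 8) - (-18)*(3 - 6)) - 40*(-228) = (-2 + ((0 + 25) + 8) - (-18)*(-3)) + 9120 = (-2 + (25 + 8) - 6*9) + 9120 = (-2 + 33 - 54) + 9120 = -23 + 9120 = 9097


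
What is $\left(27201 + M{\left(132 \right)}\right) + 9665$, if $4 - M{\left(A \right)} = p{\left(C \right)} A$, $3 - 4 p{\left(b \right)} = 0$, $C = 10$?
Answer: $36771$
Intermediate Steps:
$p{\left(b \right)} = \frac{3}{4}$ ($p{\left(b \right)} = \frac{3}{4} - 0 = \frac{3}{4} + 0 = \frac{3}{4}$)
$M{\left(A \right)} = 4 - \frac{3 A}{4}$
$\left(27201 + M{\left(132 \right)}\right) + 9665 = \left(27201 + \left(4 - 99\right)\right) + 9665 = \left(27201 - 95\right) + 9665 = 27106 + 9665 = 36771$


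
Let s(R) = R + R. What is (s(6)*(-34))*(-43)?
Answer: 17544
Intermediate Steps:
s(R) = 2*R
(s(6)*(-34))*(-43) = ((2*6)*(-34))*(-43) = (12*(-34))*(-43) = -408*(-43) = 17544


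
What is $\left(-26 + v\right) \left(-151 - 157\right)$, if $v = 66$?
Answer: $-12320$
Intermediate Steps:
$\left(-26 + v\right) \left(-151 - 157\right) = \left(-26 + 66\right) \left(-151 - 157\right) = 40 \left(-308\right) = -12320$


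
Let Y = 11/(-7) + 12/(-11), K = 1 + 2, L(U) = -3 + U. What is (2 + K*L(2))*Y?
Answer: 205/77 ≈ 2.6623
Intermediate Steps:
K = 3
Y = -205/77 (Y = 11*(-⅐) + 12*(-1/11) = -11/7 - 12/11 = -205/77 ≈ -2.6623)
(2 + K*L(2))*Y = (2 + 3*(-3 + 2))*(-205/77) = (2 + 3*(-1))*(-205/77) = (2 - 3)*(-205/77) = -1*(-205/77) = 205/77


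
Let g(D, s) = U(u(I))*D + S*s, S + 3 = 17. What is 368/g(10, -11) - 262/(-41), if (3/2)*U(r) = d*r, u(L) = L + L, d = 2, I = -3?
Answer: 23110/4797 ≈ 4.8176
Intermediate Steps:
u(L) = 2*L
U(r) = 4*r/3 (U(r) = 2*(2*r)/3 = 4*r/3)
S = 14 (S = -3 + 17 = 14)
g(D, s) = -8*D + 14*s (g(D, s) = (4*(2*(-3))/3)*D + 14*s = ((4/3)*(-6))*D + 14*s = -8*D + 14*s)
368/g(10, -11) - 262/(-41) = 368/(-8*10 + 14*(-11)) - 262/(-41) = 368/(-80 - 154) - 262*(-1/41) = 368/(-234) + 262/41 = 368*(-1/234) + 262/41 = -184/117 + 262/41 = 23110/4797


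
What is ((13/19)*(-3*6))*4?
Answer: -936/19 ≈ -49.263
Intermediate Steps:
((13/19)*(-3*6))*4 = ((13*(1/19))*(-18))*4 = ((13/19)*(-18))*4 = -234/19*4 = -936/19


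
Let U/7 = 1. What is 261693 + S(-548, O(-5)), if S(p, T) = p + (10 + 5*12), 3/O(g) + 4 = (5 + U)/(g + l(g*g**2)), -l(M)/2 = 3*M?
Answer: 261215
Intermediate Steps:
l(M) = -6*M
U = 7 (U = 7*1 = 7)
O(g) = 3/(-4 + 12/(g - 6*g**3)) (O(g) = 3/(-4 + (5 + 7)/(g - 6*g*g**2)) = 3/(-4 + 12/(g - 6*g**3)))
S(p, T) = 70 + p (S(p, T) = p + (10 + 60) = p + 70 = 70 + p)
261693 + S(-548, O(-5)) = 261693 + (70 - 548) = 261693 - 478 = 261215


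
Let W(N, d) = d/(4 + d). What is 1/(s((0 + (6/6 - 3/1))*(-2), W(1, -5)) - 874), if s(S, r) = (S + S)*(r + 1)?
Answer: -1/826 ≈ -0.0012107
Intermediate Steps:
s(S, r) = 2*S*(1 + r) (s(S, r) = (2*S)*(1 + r) = 2*S*(1 + r))
1/(s((0 + (6/6 - 3/1))*(-2), W(1, -5)) - 874) = 1/(2*((0 + (6/6 - 3/1))*(-2))*(1 - 5/(4 - 5)) - 874) = 1/(2*((0 + (6*(⅙) - 3*1))*(-2))*(1 - 5/(-1)) - 874) = 1/(2*((0 + (1 - 3))*(-2))*(1 - 5*(-1)) - 874) = 1/(2*((0 - 2)*(-2))*(1 + 5) - 874) = 1/(2*(-2*(-2))*6 - 874) = 1/(2*4*6 - 874) = 1/(48 - 874) = 1/(-826) = -1/826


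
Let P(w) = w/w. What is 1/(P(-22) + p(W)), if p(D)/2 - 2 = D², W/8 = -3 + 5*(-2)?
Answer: 1/21637 ≈ 4.6217e-5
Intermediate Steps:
P(w) = 1
W = -104 (W = 8*(-3 + 5*(-2)) = 8*(-3 - 10) = 8*(-13) = -104)
p(D) = 4 + 2*D²
1/(P(-22) + p(W)) = 1/(1 + (4 + 2*(-104)²)) = 1/(1 + (4 + 2*10816)) = 1/(1 + (4 + 21632)) = 1/(1 + 21636) = 1/21637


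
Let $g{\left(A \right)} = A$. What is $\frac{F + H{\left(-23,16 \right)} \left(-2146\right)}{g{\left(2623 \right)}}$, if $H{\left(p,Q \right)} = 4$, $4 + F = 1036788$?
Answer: $\frac{1028200}{2623} \approx 391.99$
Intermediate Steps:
$F = 1036784$ ($F = -4 + 1036788 = 1036784$)
$\frac{F + H{\left(-23,16 \right)} \left(-2146\right)}{g{\left(2623 \right)}} = \frac{1036784 + 4 \left(-2146\right)}{2623} = \left(1036784 - 8584\right) \frac{1}{2623} = 1028200 \cdot \frac{1}{2623} = \frac{1028200}{2623}$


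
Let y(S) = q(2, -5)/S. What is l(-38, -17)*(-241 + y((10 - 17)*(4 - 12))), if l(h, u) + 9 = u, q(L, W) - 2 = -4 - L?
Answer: 43875/7 ≈ 6267.9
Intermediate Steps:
q(L, W) = -2 - L (q(L, W) = 2 + (-4 - L) = -2 - L)
l(h, u) = -9 + u
y(S) = -4/S (y(S) = (-2 - 1*2)/S = (-2 - 2)/S = -4/S)
l(-38, -17)*(-241 + y((10 - 17)*(4 - 12))) = (-9 - 17)*(-241 - 4*1/((4 - 12)*(10 - 17))) = -26*(-241 - 4/((-7*(-8)))) = -26*(-241 - 4/56) = -26*(-241 - 4*1/56) = -26*(-241 - 1/14) = -26*(-3375/14) = 43875/7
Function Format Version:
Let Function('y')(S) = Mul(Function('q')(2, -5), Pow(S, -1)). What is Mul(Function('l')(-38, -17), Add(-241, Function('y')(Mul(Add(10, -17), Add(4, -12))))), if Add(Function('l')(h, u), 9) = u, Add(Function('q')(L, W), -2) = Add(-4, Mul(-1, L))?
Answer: Rational(43875, 7) ≈ 6267.9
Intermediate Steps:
Function('q')(L, W) = Add(-2, Mul(-1, L)) (Function('q')(L, W) = Add(2, Add(-4, Mul(-1, L))) = Add(-2, Mul(-1, L)))
Function('l')(h, u) = Add(-9, u)
Function('y')(S) = Mul(-4, Pow(S, -1)) (Function('y')(S) = Mul(Add(-2, Mul(-1, 2)), Pow(S, -1)) = Mul(Add(-2, -2), Pow(S, -1)) = Mul(-4, Pow(S, -1)))
Mul(Function('l')(-38, -17), Add(-241, Function('y')(Mul(Add(10, -17), Add(4, -12))))) = Mul(Add(-9, -17), Add(-241, Mul(-4, Pow(Mul(Add(10, -17), Add(4, -12)), -1)))) = Mul(-26, Add(-241, Mul(-4, Pow(Mul(-7, -8), -1)))) = Mul(-26, Add(-241, Mul(-4, Pow(56, -1)))) = Mul(-26, Add(-241, Mul(-4, Rational(1, 56)))) = Mul(-26, Add(-241, Rational(-1, 14))) = Mul(-26, Rational(-3375, 14)) = Rational(43875, 7)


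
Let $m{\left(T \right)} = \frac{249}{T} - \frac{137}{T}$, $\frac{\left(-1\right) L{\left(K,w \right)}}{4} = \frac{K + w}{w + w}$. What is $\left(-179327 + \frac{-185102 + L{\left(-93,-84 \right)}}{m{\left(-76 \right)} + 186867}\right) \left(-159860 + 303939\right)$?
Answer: $- \frac{1284279625495963577}{49706230} \approx -2.5837 \cdot 10^{10}$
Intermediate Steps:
$L{\left(K,w \right)} = - \frac{2 \left(K + w\right)}{w}$ ($L{\left(K,w \right)} = - 4 \frac{K + w}{w + w} = - 4 \frac{K + w}{2 w} = - \frac{2 \left(K + w\right)}{w}$)
$m{\left(T \right)} = \frac{112}{T}$
$\left(-179327 + \frac{-185102 + L{\left(-93,-84 \right)}}{m{\left(-76 \right)} + 186867}\right) \left(-159860 + 303939\right) = \left(-179327 + \frac{-185102 - \left(2 - \frac{186}{-84}\right)}{\frac{112}{-76} + 186867}\right) \left(-159860 + 303939\right) = \left(-179327 + \frac{-185102 - \left(2 - - \frac{31}{14}\right)}{112 \left(- \frac{1}{76}\right) + 186867}\right) 144079 = \left(-179327 + \frac{-185102 - \frac{59}{14}}{- \frac{28}{19} + 186867}\right) 144079 = \left(-179327 + \frac{-185102 - \frac{59}{14}}{\frac{3550445}{19}}\right) 144079 = \left(-179327 - \frac{49238253}{49706230}\right) 144079 = \left(- \frac{8913718345463}{49706230}\right) 144079 = - \frac{1284279625495963577}{49706230}$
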